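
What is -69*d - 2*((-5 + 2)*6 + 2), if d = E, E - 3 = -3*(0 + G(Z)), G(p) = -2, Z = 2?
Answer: -589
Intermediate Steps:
E = 9 (E = 3 - 3*(0 - 2) = 3 - 3*(-2) = 3 + 6 = 9)
d = 9
-69*d - 2*((-5 + 2)*6 + 2) = -69*9 - 2*((-5 + 2)*6 + 2) = -621 - 2*(-3*6 + 2) = -621 - 2*(-18 + 2) = -621 - 2*(-16) = -621 + 32 = -589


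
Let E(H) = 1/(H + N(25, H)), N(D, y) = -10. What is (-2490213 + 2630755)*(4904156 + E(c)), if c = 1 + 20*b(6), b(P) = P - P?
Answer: 6203158892426/9 ≈ 6.8924e+11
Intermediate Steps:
b(P) = 0
c = 1 (c = 1 + 20*0 = 1 + 0 = 1)
E(H) = 1/(-10 + H) (E(H) = 1/(H - 10) = 1/(-10 + H))
(-2490213 + 2630755)*(4904156 + E(c)) = (-2490213 + 2630755)*(4904156 + 1/(-10 + 1)) = 140542*(4904156 + 1/(-9)) = 140542*(4904156 - ⅑) = 140542*(44137403/9) = 6203158892426/9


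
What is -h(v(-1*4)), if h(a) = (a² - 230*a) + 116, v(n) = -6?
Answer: -1532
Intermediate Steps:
h(a) = 116 + a² - 230*a
-h(v(-1*4)) = -(116 + (-6)² - 230*(-6)) = -(116 + 36 + 1380) = -1*1532 = -1532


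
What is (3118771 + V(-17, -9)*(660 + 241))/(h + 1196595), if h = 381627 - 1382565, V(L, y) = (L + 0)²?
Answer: 3379160/195657 ≈ 17.271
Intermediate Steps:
V(L, y) = L²
h = -1000938
(3118771 + V(-17, -9)*(660 + 241))/(h + 1196595) = (3118771 + (-17)²*(660 + 241))/(-1000938 + 1196595) = (3118771 + 289*901)/195657 = (3118771 + 260389)*(1/195657) = 3379160*(1/195657) = 3379160/195657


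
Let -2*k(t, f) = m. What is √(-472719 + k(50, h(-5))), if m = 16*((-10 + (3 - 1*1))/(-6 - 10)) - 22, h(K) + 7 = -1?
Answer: 2*I*√118178 ≈ 687.54*I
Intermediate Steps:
h(K) = -8 (h(K) = -7 - 1 = -8)
m = -14 (m = 16*((-10 + (3 - 1))/(-16)) - 22 = 16*((-10 + 2)*(-1/16)) - 22 = 16*(-8*(-1/16)) - 22 = 16*(½) - 22 = 8 - 22 = -14)
k(t, f) = 7 (k(t, f) = -½*(-14) = 7)
√(-472719 + k(50, h(-5))) = √(-472719 + 7) = √(-472712) = 2*I*√118178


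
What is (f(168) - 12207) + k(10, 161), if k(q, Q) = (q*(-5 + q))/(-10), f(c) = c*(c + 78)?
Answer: 29116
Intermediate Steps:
f(c) = c*(78 + c)
k(q, Q) = -q*(-5 + q)/10 (k(q, Q) = (q*(-5 + q))*(-1/10) = -q*(-5 + q)/10)
(f(168) - 12207) + k(10, 161) = (168*(78 + 168) - 12207) + (1/10)*10*(5 - 1*10) = (168*246 - 12207) + (1/10)*10*(5 - 10) = (41328 - 12207) + (1/10)*10*(-5) = 29121 - 5 = 29116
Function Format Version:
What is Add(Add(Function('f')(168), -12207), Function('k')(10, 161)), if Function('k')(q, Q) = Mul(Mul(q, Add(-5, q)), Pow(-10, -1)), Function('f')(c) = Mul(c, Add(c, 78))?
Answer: 29116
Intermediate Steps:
Function('f')(c) = Mul(c, Add(78, c))
Function('k')(q, Q) = Mul(Rational(-1, 10), q, Add(-5, q)) (Function('k')(q, Q) = Mul(Mul(q, Add(-5, q)), Rational(-1, 10)) = Mul(Rational(-1, 10), q, Add(-5, q)))
Add(Add(Function('f')(168), -12207), Function('k')(10, 161)) = Add(Add(Mul(168, Add(78, 168)), -12207), Mul(Rational(1, 10), 10, Add(5, Mul(-1, 10)))) = Add(Add(Mul(168, 246), -12207), Mul(Rational(1, 10), 10, Add(5, -10))) = Add(Add(41328, -12207), Mul(Rational(1, 10), 10, -5)) = Add(29121, -5) = 29116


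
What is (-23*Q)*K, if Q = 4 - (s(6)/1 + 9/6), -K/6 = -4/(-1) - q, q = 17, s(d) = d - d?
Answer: -4485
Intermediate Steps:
s(d) = 0
K = 78 (K = -6*(-4/(-1) - 1*17) = -6*(-4*(-1) - 17) = -6*(4 - 17) = -6*(-13) = 78)
Q = 5/2 (Q = 4 - (0/1 + 9/6) = 4 - (0*1 + 9*(1/6)) = 4 - (0 + 3/2) = 4 - 1*3/2 = 4 - 3/2 = 5/2 ≈ 2.5000)
(-23*Q)*K = -23*5/2*78 = -115/2*78 = -4485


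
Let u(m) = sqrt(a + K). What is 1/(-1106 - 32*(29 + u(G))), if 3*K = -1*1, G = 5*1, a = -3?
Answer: -3051/6210854 + 8*I*sqrt(30)/3105427 ≈ -0.00049124 + 1.411e-5*I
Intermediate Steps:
G = 5
K = -1/3 (K = (-1*1)/3 = (1/3)*(-1) = -1/3 ≈ -0.33333)
u(m) = I*sqrt(30)/3 (u(m) = sqrt(-3 - 1/3) = sqrt(-10/3) = I*sqrt(30)/3)
1/(-1106 - 32*(29 + u(G))) = 1/(-1106 - 32*(29 + I*sqrt(30)/3)) = 1/(-1106 + (-928 - 32*I*sqrt(30)/3)) = 1/(-2034 - 32*I*sqrt(30)/3)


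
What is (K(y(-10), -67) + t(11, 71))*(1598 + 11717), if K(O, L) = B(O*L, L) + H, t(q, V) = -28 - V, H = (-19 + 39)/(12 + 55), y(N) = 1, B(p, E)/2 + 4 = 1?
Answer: -93404725/67 ≈ -1.3941e+6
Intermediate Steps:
B(p, E) = -6 (B(p, E) = -8 + 2*1 = -8 + 2 = -6)
H = 20/67 ≈ 0.29851
K(O, L) = -382/67 (K(O, L) = -6 + 20/67 = -382/67)
(K(y(-10), -67) + t(11, 71))*(1598 + 11717) = (-382/67 + (-28 - 1*71))*(1598 + 11717) = (-382/67 + (-28 - 71))*13315 = (-382/67 - 99)*13315 = -7015/67*13315 = -93404725/67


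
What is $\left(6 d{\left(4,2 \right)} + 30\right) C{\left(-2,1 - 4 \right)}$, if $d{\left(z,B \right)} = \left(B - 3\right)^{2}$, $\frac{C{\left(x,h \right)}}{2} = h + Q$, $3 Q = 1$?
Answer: $-192$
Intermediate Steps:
$Q = \frac{1}{3}$ ($Q = \frac{1}{3} \cdot 1 = \frac{1}{3} \approx 0.33333$)
$C{\left(x,h \right)} = \frac{2}{3} + 2 h$ ($C{\left(x,h \right)} = 2 \left(h + \frac{1}{3}\right) = 2 \left(\frac{1}{3} + h\right) = \frac{2}{3} + 2 h$)
$d{\left(z,B \right)} = \left(-3 + B\right)^{2}$
$\left(6 d{\left(4,2 \right)} + 30\right) C{\left(-2,1 - 4 \right)} = \left(6 \left(-3 + 2\right)^{2} + 30\right) \left(\frac{2}{3} + 2 \left(1 - 4\right)\right) = \left(6 \left(-1\right)^{2} + 30\right) \left(\frac{2}{3} + 2 \left(-3\right)\right) = \left(6 \cdot 1 + 30\right) \left(\frac{2}{3} - 6\right) = \left(6 + 30\right) \left(- \frac{16}{3}\right) = 36 \left(- \frac{16}{3}\right) = -192$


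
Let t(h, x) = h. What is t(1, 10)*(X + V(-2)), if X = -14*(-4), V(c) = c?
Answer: 54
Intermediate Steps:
X = 56
t(1, 10)*(X + V(-2)) = 1*(56 - 2) = 1*54 = 54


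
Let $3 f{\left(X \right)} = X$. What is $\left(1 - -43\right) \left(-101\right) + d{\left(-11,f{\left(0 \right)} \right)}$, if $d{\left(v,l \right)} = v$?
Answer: $-4455$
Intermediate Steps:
$f{\left(X \right)} = \frac{X}{3}$
$\left(1 - -43\right) \left(-101\right) + d{\left(-11,f{\left(0 \right)} \right)} = \left(1 - -43\right) \left(-101\right) - 11 = \left(1 + 43\right) \left(-101\right) - 11 = 44 \left(-101\right) - 11 = -4444 - 11 = -4455$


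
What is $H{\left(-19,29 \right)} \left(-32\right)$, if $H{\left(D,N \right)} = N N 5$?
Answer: $-134560$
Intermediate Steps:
$H{\left(D,N \right)} = 5 N^{2}$ ($H{\left(D,N \right)} = N^{2} \cdot 5 = 5 N^{2}$)
$H{\left(-19,29 \right)} \left(-32\right) = 5 \cdot 29^{2} \left(-32\right) = 5 \cdot 841 \left(-32\right) = 4205 \left(-32\right) = -134560$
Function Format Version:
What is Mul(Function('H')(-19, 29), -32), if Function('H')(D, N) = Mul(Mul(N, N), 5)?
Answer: -134560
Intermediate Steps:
Function('H')(D, N) = Mul(5, Pow(N, 2)) (Function('H')(D, N) = Mul(Pow(N, 2), 5) = Mul(5, Pow(N, 2)))
Mul(Function('H')(-19, 29), -32) = Mul(Mul(5, Pow(29, 2)), -32) = Mul(Mul(5, 841), -32) = Mul(4205, -32) = -134560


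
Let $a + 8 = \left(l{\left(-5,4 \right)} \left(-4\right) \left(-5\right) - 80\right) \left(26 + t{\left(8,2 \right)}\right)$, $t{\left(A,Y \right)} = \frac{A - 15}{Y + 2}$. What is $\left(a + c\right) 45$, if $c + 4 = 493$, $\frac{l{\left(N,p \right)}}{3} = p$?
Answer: $196245$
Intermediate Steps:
$l{\left(N,p \right)} = 3 p$
$t{\left(A,Y \right)} = \frac{-15 + A}{2 + Y}$
$c = 489$ ($c = -4 + 493 = 489$)
$a = 3872$ ($a = -8 + \left(3 \cdot 4 \left(-4\right) \left(-5\right) - 80\right) \left(26 + \frac{-15 + 8}{2 + 2}\right) = -8 + \left(12 \left(-4\right) \left(-5\right) - 80\right) \left(26 + \frac{1}{4} \left(-7\right)\right) = -8 + \left(\left(-48\right) \left(-5\right) - 80\right) \left(26 + \frac{1}{4} \left(-7\right)\right) = -8 + \left(240 - 80\right) \left(26 - \frac{7}{4}\right) = -8 + 160 \cdot \frac{97}{4} = -8 + 3880 = 3872$)
$\left(a + c\right) 45 = \left(3872 + 489\right) 45 = 4361 \cdot 45 = 196245$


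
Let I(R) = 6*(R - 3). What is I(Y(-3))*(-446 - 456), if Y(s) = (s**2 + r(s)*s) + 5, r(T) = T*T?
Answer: 86592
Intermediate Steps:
r(T) = T**2
Y(s) = 5 + s**2 + s**3 (Y(s) = (s**2 + s**2*s) + 5 = (s**2 + s**3) + 5 = 5 + s**2 + s**3)
I(R) = -18 + 6*R (I(R) = 6*(-3 + R) = -18 + 6*R)
I(Y(-3))*(-446 - 456) = (-18 + 6*(5 + (-3)**2 + (-3)**3))*(-446 - 456) = (-18 + 6*(5 + 9 - 27))*(-902) = (-18 + 6*(-13))*(-902) = (-18 - 78)*(-902) = -96*(-902) = 86592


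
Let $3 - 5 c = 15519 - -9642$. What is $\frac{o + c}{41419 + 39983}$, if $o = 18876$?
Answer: $\frac{11537}{67835} \approx 0.17007$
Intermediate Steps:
$c = - \frac{25158}{5}$ ($c = \frac{3}{5} - \frac{15519 - -9642}{5} = \frac{3}{5} - \frac{15519 + 9642}{5} = \frac{3}{5} - \frac{25161}{5} = - \frac{25158}{5} \approx -5031.6$)
$\frac{o + c}{41419 + 39983} = \frac{18876 - \frac{25158}{5}}{41419 + 39983} = \frac{69222}{5 \cdot 81402} = \frac{69222}{5} \cdot \frac{1}{81402} = \frac{11537}{67835}$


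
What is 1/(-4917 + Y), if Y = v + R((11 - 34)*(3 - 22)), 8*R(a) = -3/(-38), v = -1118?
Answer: -304/1834637 ≈ -0.00016570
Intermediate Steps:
R(a) = 3/304 (R(a) = (-3/(-38))/8 = (-3*(-1/38))/8 = (1/8)*(3/38) = 3/304)
Y = -339869/304 (Y = -1118 + 3/304 = -339869/304 ≈ -1118.0)
1/(-4917 + Y) = 1/(-4917 - 339869/304) = 1/(-1834637/304) = -304/1834637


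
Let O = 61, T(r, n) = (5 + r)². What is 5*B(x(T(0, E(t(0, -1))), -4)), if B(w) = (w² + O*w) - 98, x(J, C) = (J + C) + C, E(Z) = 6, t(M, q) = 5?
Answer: 6140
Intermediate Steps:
x(J, C) = J + 2*C (x(J, C) = (C + J) + C = J + 2*C)
B(w) = -98 + w² + 61*w (B(w) = (w² + 61*w) - 98 = -98 + w² + 61*w)
5*B(x(T(0, E(t(0, -1))), -4)) = 5*(-98 + ((5 + 0)² + 2*(-4))² + 61*((5 + 0)² + 2*(-4))) = 5*(-98 + (5² - 8)² + 61*(5² - 8)) = 5*(-98 + (25 - 8)² + 61*(25 - 8)) = 5*(-98 + 17² + 61*17) = 5*(-98 + 289 + 1037) = 5*1228 = 6140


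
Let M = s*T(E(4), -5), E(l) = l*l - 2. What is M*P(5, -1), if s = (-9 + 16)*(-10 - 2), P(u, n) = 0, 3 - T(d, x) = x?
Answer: 0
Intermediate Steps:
E(l) = -2 + l² (E(l) = l² - 2 = -2 + l²)
T(d, x) = 3 - x
s = -84 (s = 7*(-12) = -84)
M = -672 (M = -84*(3 - 1*(-5)) = -84*(3 + 5) = -84*8 = -672)
M*P(5, -1) = -672*0 = 0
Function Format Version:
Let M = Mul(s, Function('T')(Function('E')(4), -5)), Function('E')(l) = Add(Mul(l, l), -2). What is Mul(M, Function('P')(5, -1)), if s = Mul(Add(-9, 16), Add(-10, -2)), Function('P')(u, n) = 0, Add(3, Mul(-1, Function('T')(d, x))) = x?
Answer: 0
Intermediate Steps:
Function('E')(l) = Add(-2, Pow(l, 2)) (Function('E')(l) = Add(Pow(l, 2), -2) = Add(-2, Pow(l, 2)))
Function('T')(d, x) = Add(3, Mul(-1, x))
s = -84 (s = Mul(7, -12) = -84)
M = -672 (M = Mul(-84, Add(3, Mul(-1, -5))) = Mul(-84, Add(3, 5)) = Mul(-84, 8) = -672)
Mul(M, Function('P')(5, -1)) = Mul(-672, 0) = 0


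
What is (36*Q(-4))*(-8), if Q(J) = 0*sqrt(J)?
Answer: 0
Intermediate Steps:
Q(J) = 0
(36*Q(-4))*(-8) = (36*0)*(-8) = 0*(-8) = 0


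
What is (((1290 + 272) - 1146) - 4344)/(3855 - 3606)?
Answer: -3928/249 ≈ -15.775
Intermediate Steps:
(((1290 + 272) - 1146) - 4344)/(3855 - 3606) = ((1562 - 1146) - 4344)/249 = (416 - 4344)*(1/249) = -3928*1/249 = -3928/249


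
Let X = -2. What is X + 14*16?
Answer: 222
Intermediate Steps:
X + 14*16 = -2 + 14*16 = -2 + 224 = 222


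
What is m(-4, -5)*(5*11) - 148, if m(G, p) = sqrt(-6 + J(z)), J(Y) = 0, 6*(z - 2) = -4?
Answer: -148 + 55*I*sqrt(6) ≈ -148.0 + 134.72*I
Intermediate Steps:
z = 4/3 (z = 2 + (1/6)*(-4) = 2 - 2/3 = 4/3 ≈ 1.3333)
m(G, p) = I*sqrt(6) (m(G, p) = sqrt(-6 + 0) = sqrt(-6) = I*sqrt(6))
m(-4, -5)*(5*11) - 148 = (I*sqrt(6))*(5*11) - 148 = (I*sqrt(6))*55 - 148 = 55*I*sqrt(6) - 148 = -148 + 55*I*sqrt(6)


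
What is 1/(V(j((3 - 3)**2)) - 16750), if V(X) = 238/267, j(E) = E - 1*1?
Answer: -267/4472012 ≈ -5.9705e-5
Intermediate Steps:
j(E) = -1 + E (j(E) = E - 1 = -1 + E)
V(X) = 238/267 (V(X) = 238*(1/267) = 238/267)
1/(V(j((3 - 3)**2)) - 16750) = 1/(238/267 - 16750) = 1/(-4472012/267) = -267/4472012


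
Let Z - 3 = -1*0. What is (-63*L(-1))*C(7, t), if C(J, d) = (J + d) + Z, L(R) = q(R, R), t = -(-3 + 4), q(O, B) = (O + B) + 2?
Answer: 0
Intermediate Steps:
q(O, B) = 2 + B + O (q(O, B) = (B + O) + 2 = 2 + B + O)
t = -1 (t = -1*1 = -1)
L(R) = 2 + 2*R (L(R) = 2 + R + R = 2 + 2*R)
Z = 3 (Z = 3 - 1*0 = 3 + 0 = 3)
C(J, d) = 3 + J + d (C(J, d) = (J + d) + 3 = 3 + J + d)
(-63*L(-1))*C(7, t) = (-63*(2 + 2*(-1)))*(3 + 7 - 1) = -63*(2 - 2)*9 = -63*0*9 = 0*9 = 0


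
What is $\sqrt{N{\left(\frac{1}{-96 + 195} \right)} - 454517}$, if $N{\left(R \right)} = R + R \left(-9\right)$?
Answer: $\frac{i \sqrt{494969101}}{33} \approx 674.18 i$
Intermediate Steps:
$N{\left(R \right)} = - 8 R$ ($N{\left(R \right)} = R - 9 R = - 8 R$)
$\sqrt{N{\left(\frac{1}{-96 + 195} \right)} - 454517} = \sqrt{- \frac{8}{-96 + 195} - 454517} = \sqrt{- \frac{8}{99} - 454517} = \sqrt{- \frac{44997191}{99}} = \frac{i \sqrt{494969101}}{33}$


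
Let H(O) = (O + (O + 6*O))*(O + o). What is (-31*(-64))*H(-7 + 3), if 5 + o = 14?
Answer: -317440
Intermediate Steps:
o = 9 (o = -5 + 14 = 9)
H(O) = 8*O*(9 + O) (H(O) = (O + (O + 6*O))*(O + 9) = (O + 7*O)*(9 + O) = (8*O)*(9 + O) = 8*O*(9 + O))
(-31*(-64))*H(-7 + 3) = (-31*(-64))*(8*(-7 + 3)*(9 + (-7 + 3))) = 1984*(8*(-4)*(9 - 4)) = 1984*(8*(-4)*5) = 1984*(-160) = -317440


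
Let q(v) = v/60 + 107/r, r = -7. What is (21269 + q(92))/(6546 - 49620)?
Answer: -2231801/4522770 ≈ -0.49346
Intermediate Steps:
q(v) = -107/7 + v/60 (q(v) = v/60 + 107/(-7) = v*(1/60) + 107*(-⅐) = v/60 - 107/7 = -107/7 + v/60)
(21269 + q(92))/(6546 - 49620) = (21269 + (-107/7 + (1/60)*92))/(6546 - 49620) = (21269 + (-107/7 + 23/15))/(-43074) = (21269 - 1444/105)*(-1/43074) = (2231801/105)*(-1/43074) = -2231801/4522770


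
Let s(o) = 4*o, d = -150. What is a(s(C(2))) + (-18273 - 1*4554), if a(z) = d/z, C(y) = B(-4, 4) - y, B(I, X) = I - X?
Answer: -91293/4 ≈ -22823.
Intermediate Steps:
C(y) = -8 - y (C(y) = (-4 - 1*4) - y = (-4 - 4) - y = -8 - y)
a(z) = -150/z
a(s(C(2))) + (-18273 - 1*4554) = -150*1/(4*(-8 - 1*2)) + (-18273 - 1*4554) = -150*1/(4*(-8 - 2)) + (-18273 - 4554) = -150/(4*(-10)) - 22827 = -150/(-40) - 22827 = -150*(-1/40) - 22827 = 15/4 - 22827 = -91293/4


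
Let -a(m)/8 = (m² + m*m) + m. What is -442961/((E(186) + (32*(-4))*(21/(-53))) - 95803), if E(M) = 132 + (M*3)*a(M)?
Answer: 23476933/16419347651 ≈ 0.0014298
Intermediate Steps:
a(m) = -16*m² - 8*m (a(m) = -8*((m² + m*m) + m) = -8*((m² + m²) + m) = -8*(2*m² + m) = -8*(m + 2*m²) = -16*m² - 8*m)
E(M) = 132 - 24*M²*(1 + 2*M) (E(M) = 132 + (M*3)*(-8*M*(1 + 2*M)) = 132 + (3*M)*(-8*M*(1 + 2*M)) = 132 - 24*M²*(1 + 2*M))
-442961/((E(186) + (32*(-4))*(21/(-53))) - 95803) = -442961/(((132 - 48*186³ - 24*186²) + (32*(-4))*(21/(-53))) - 95803) = -442961/(((132 - 48*6434856 - 24*34596) - 2688*(-1)/53) - 95803) = -442961/(((132 - 308873088 - 830304) - 128*(-21/53)) - 95803) = -442961/((-309703260 + 2688/53) - 95803) = -442961/(-16414270092/53 - 95803) = -442961/(-16419347651/53) = -442961*(-53/16419347651) = 23476933/16419347651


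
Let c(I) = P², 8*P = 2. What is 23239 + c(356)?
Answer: 371825/16 ≈ 23239.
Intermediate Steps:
P = ¼ (P = (⅛)*2 = ¼ ≈ 0.25000)
c(I) = 1/16 (c(I) = (¼)² = 1/16)
23239 + c(356) = 23239 + 1/16 = 371825/16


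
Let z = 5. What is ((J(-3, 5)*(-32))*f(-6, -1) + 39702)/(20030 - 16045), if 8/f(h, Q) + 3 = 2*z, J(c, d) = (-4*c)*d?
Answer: 262554/27895 ≈ 9.4122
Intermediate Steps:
J(c, d) = -4*c*d
f(h, Q) = 8/7 (f(h, Q) = 8/(-3 + 2*5) = 8/(-3 + 10) = 8/7)
((J(-3, 5)*(-32))*f(-6, -1) + 39702)/(20030 - 16045) = ((-4*(-3)*5*(-32))*(8/7) + 39702)/(20030 - 16045) = ((60*(-32))*(8/7) + 39702)/3985 = (-1920*8/7 + 39702)*(1/3985) = (-15360/7 + 39702)*(1/3985) = (262554/7)*(1/3985) = 262554/27895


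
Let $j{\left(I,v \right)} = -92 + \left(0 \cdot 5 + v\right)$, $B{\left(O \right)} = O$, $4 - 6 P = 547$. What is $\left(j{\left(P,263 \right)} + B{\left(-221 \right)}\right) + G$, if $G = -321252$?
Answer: $-321302$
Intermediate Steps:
$P = - \frac{181}{2}$ ($P = \frac{2}{3} - \frac{547}{6} = - \frac{181}{2} \approx -90.5$)
$j{\left(I,v \right)} = -92 + v$ ($j{\left(I,v \right)} = -92 + \left(0 + v\right) = -92 + v$)
$\left(j{\left(P,263 \right)} + B{\left(-221 \right)}\right) + G = \left(\left(-92 + 263\right) - 221\right) - 321252 = \left(171 - 221\right) - 321252 = -50 - 321252 = -321302$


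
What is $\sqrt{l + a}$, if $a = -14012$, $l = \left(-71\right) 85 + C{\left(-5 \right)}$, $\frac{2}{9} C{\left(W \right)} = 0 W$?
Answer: $i \sqrt{20047} \approx 141.59 i$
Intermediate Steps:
$C{\left(W \right)} = 0$ ($C{\left(W \right)} = \frac{9 \cdot 0 W}{2} = \frac{9}{2} \cdot 0 = 0$)
$l = -6035$ ($l = \left(-71\right) 85 + 0 = -6035 + 0 = -6035$)
$\sqrt{l + a} = \sqrt{-6035 - 14012} = \sqrt{-20047} = i \sqrt{20047}$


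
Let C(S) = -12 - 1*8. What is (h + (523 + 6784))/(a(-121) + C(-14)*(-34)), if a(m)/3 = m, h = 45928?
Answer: 53235/317 ≈ 167.93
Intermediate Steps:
a(m) = 3*m
C(S) = -20 (C(S) = -12 - 8 = -20)
(h + (523 + 6784))/(a(-121) + C(-14)*(-34)) = (45928 + (523 + 6784))/(3*(-121) - 20*(-34)) = (45928 + 7307)/(-363 + 680) = 53235/317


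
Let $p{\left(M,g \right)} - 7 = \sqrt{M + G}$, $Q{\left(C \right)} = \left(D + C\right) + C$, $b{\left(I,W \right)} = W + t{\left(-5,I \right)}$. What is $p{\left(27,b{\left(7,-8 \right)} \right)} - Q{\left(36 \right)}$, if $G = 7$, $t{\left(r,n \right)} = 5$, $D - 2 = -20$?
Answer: $-47 + \sqrt{34} \approx -41.169$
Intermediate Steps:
$D = -18$ ($D = 2 - 20 = -18$)
$b{\left(I,W \right)} = 5 + W$ ($b{\left(I,W \right)} = W + 5 = 5 + W$)
$Q{\left(C \right)} = -18 + 2 C$ ($Q{\left(C \right)} = \left(-18 + C\right) + C = -18 + 2 C$)
$p{\left(M,g \right)} = 7 + \sqrt{7 + M}$ ($p{\left(M,g \right)} = 7 + \sqrt{M + 7} = 7 + \sqrt{7 + M}$)
$p{\left(27,b{\left(7,-8 \right)} \right)} - Q{\left(36 \right)} = \left(7 + \sqrt{7 + 27}\right) - \left(-18 + 2 \cdot 36\right) = \left(7 + \sqrt{34}\right) - \left(-18 + 72\right) = \left(7 + \sqrt{34}\right) - 54 = -47 + \sqrt{34}$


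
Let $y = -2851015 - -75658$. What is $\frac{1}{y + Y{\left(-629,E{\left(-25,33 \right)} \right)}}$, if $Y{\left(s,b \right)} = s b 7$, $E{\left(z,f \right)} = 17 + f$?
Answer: $- \frac{1}{2995507} \approx -3.3383 \cdot 10^{-7}$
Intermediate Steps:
$Y{\left(s,b \right)} = 7 b s$ ($Y{\left(s,b \right)} = b s 7 = 7 b s$)
$y = -2775357$ ($y = -2851015 + 75658 = -2775357$)
$\frac{1}{y + Y{\left(-629,E{\left(-25,33 \right)} \right)}} = \frac{1}{-2775357 + 7 \left(17 + 33\right) \left(-629\right)} = \frac{1}{-2775357 + 7 \cdot 50 \left(-629\right)} = \frac{1}{-2775357 - 220150} = \frac{1}{-2995507} = - \frac{1}{2995507}$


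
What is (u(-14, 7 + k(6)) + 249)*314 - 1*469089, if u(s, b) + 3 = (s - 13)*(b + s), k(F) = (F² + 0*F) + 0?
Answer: -637707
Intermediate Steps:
k(F) = F² (k(F) = (F² + 0) + 0 = F² + 0 = F²)
u(s, b) = -3 + (-13 + s)*(b + s) (u(s, b) = -3 + (s - 13)*(b + s) = -3 + (-13 + s)*(b + s))
(u(-14, 7 + k(6)) + 249)*314 - 1*469089 = ((-3 + (-14)² - 13*(7 + 6²) - 13*(-14) + (7 + 6²)*(-14)) + 249)*314 - 1*469089 = ((-3 + 196 - 13*(7 + 36) + 182 + (7 + 36)*(-14)) + 249)*314 - 469089 = ((-3 + 196 - 13*43 + 182 + 43*(-14)) + 249)*314 - 469089 = ((-3 + 196 - 559 + 182 - 602) + 249)*314 - 469089 = (-786 + 249)*314 - 469089 = -537*314 - 469089 = -168618 - 469089 = -637707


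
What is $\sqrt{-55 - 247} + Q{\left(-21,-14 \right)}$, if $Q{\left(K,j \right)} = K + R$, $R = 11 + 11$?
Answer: $1 + i \sqrt{302} \approx 1.0 + 17.378 i$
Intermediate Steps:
$R = 22$
$Q{\left(K,j \right)} = 22 + K$ ($Q{\left(K,j \right)} = K + 22 = 22 + K$)
$\sqrt{-55 - 247} + Q{\left(-21,-14 \right)} = \sqrt{-55 - 247} + \left(22 - 21\right) = \sqrt{-302} + 1 = i \sqrt{302} + 1 = 1 + i \sqrt{302}$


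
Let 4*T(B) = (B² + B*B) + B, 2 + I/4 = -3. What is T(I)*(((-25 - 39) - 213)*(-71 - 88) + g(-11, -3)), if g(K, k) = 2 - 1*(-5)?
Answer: 8589750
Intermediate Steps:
I = -20 (I = -8 + 4*(-3) = -8 - 12 = -20)
T(B) = B²/2 + B/4 (T(B) = ((B² + B*B) + B)/4 = ((B² + B²) + B)/4 = (2*B² + B)/4 = (B + 2*B²)/4 = B²/2 + B/4)
g(K, k) = 7 (g(K, k) = 2 + 5 = 7)
T(I)*(((-25 - 39) - 213)*(-71 - 88) + g(-11, -3)) = ((¼)*(-20)*(1 + 2*(-20)))*(((-25 - 39) - 213)*(-71 - 88) + 7) = ((¼)*(-20)*(1 - 40))*((-64 - 213)*(-159) + 7) = ((¼)*(-20)*(-39))*(-277*(-159) + 7) = 195*(44043 + 7) = 195*44050 = 8589750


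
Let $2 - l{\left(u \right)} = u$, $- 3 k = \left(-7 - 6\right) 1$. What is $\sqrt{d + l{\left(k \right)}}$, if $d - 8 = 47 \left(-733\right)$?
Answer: $\frac{2 i \sqrt{77502}}{3} \approx 185.59 i$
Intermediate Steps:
$k = \frac{13}{3}$ ($k = - \frac{\left(-7 - 6\right) 1}{3} = - \frac{\left(-13\right) 1}{3} = \left(- \frac{1}{3}\right) \left(-13\right) = \frac{13}{3} \approx 4.3333$)
$l{\left(u \right)} = 2 - u$
$d = -34443$ ($d = 8 + 47 \left(-733\right) = 8 - 34451 = -34443$)
$\sqrt{d + l{\left(k \right)}} = \sqrt{-34443 + \left(2 - \frac{13}{3}\right)} = \sqrt{-34443 - \frac{7}{3}} = \sqrt{- \frac{103336}{3}} = \frac{2 i \sqrt{77502}}{3}$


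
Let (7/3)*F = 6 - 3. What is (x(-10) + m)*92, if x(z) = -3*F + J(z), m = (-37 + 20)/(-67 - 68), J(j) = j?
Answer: -1193792/945 ≈ -1263.3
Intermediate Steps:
m = 17/135 (m = -17/(-135) = -17*(-1/135) = 17/135 ≈ 0.12593)
F = 9/7 (F = 3*(6 - 3)/7 = (3/7)*3 = 9/7 ≈ 1.2857)
x(z) = -27/7 + z (x(z) = -3*9/7 + z = -27/7 + z)
(x(-10) + m)*92 = ((-27/7 - 10) + 17/135)*92 = (-97/7 + 17/135)*92 = -12976/945*92 = -1193792/945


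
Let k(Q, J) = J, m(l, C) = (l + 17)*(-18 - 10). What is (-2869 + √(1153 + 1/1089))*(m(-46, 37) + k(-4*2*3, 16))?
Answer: -2375532 + 276*√1255618/11 ≈ -2.3474e+6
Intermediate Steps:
m(l, C) = -476 - 28*l (m(l, C) = (17 + l)*(-28) = -476 - 28*l)
(-2869 + √(1153 + 1/1089))*(m(-46, 37) + k(-4*2*3, 16)) = (-2869 + √(1153 + 1/1089))*((-476 - 28*(-46)) + 16) = (-2869 + √(1153 + 1/1089))*((-476 + 1288) + 16) = (-2869 + √(1255618/1089))*(812 + 16) = (-2869 + √1255618/33)*828 = -2375532 + 276*√1255618/11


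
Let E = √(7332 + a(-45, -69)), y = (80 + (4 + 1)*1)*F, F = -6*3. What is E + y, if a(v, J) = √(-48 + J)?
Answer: -1530 + √(7332 + 3*I*√13) ≈ -1444.4 + 0.063161*I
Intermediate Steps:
F = -18
y = -1530 (y = (80 + (4 + 1)*1)*(-18) = (80 + 5*1)*(-18) = (80 + 5)*(-18) = 85*(-18) = -1530)
E = √(7332 + 3*I*√13) (E = √(7332 + √(-48 - 69)) = √(7332 + √(-117)) = √(7332 + 3*I*√13) ≈ 85.627 + 0.0632*I)
E + y = √(7332 + 3*I*√13) - 1530 = -1530 + √(7332 + 3*I*√13)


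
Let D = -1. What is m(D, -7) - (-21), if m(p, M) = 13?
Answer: 34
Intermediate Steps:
m(D, -7) - (-21) = 13 - (-21) = 13 - 1*(-21) = 13 + 21 = 34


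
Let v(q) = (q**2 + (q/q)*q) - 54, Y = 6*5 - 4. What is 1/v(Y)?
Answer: 1/648 ≈ 0.0015432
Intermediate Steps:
Y = 26 (Y = 30 - 4 = 26)
v(q) = -54 + q + q**2 (v(q) = (q**2 + 1*q) - 54 = (q**2 + q) - 54 = (q + q**2) - 54 = -54 + q + q**2)
1/v(Y) = 1/(-54 + 26 + 26**2) = 1/(-54 + 26 + 676) = 1/648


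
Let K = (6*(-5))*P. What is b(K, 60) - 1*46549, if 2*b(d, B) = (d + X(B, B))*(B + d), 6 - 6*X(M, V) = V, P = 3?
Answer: -45064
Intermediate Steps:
X(M, V) = 1 - V/6
K = -90 (K = (6*(-5))*3 = -30*3 = -90)
b(d, B) = (B + d)*(1 + d - B/6)/2 (b(d, B) = ((d + (1 - B/6))*(B + d))/2 = ((1 + d - B/6)*(B + d))/2 = ((B + d)*(1 + d - B/6))/2 = (B + d)*(1 + d - B/6)/2)
b(K, 60) - 1*46549 = ((1/2)*(-90)**2 + (1/2)*60*(-90) - 1/12*60*(-6 + 60) - 1/12*(-90)*(-6 + 60)) - 1*46549 = ((1/2)*8100 - 2700 - 1/12*60*54 - 1/12*(-90)*54) - 46549 = (4050 - 2700 - 270 + 405) - 46549 = 1485 - 46549 = -45064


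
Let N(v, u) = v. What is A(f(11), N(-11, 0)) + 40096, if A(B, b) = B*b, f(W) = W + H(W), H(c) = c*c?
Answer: 38644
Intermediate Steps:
H(c) = c²
f(W) = W + W²
A(f(11), N(-11, 0)) + 40096 = (11*(1 + 11))*(-11) + 40096 = (11*12)*(-11) + 40096 = 132*(-11) + 40096 = -1452 + 40096 = 38644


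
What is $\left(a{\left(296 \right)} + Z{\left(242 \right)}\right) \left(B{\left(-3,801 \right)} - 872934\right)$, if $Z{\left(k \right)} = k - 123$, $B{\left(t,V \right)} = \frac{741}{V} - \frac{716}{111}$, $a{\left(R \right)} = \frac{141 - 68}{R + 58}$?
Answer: $- \frac{40434939125181}{388574} \approx -1.0406 \cdot 10^{8}$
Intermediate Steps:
$a{\left(R \right)} = \frac{73}{58 + R}$
$B{\left(t,V \right)} = - \frac{716}{111} + \frac{741}{V}$ ($B{\left(t,V \right)} = \frac{741}{V} - \frac{716}{111} = - \frac{716}{111} + \frac{741}{V}$)
$Z{\left(k \right)} = -123 + k$
$\left(a{\left(296 \right)} + Z{\left(242 \right)}\right) \left(B{\left(-3,801 \right)} - 872934\right) = \left(\frac{73}{58 + 296} + \left(-123 + 242\right)\right) \left(\left(- \frac{716}{111} + \frac{741}{801}\right) - 872934\right) = \left(\frac{73}{354} + 119\right) \left(\left(- \frac{716}{111} + 741 \cdot \frac{1}{801}\right) - 872934\right) = \left(73 \cdot \frac{1}{354} + 119\right) \left(\left(- \frac{716}{111} + \frac{247}{267}\right) - 872934\right) = \left(\frac{73}{354} + 119\right) \left(- \frac{18195}{3293} - 872934\right) = \frac{42199}{354} \left(- \frac{2874589857}{3293}\right) = - \frac{40434939125181}{388574}$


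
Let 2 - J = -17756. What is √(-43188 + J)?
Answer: I*√25430 ≈ 159.47*I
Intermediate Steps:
J = 17758 (J = 2 - 1*(-17756) = 2 + 17756 = 17758)
√(-43188 + J) = √(-43188 + 17758) = √(-25430) = I*√25430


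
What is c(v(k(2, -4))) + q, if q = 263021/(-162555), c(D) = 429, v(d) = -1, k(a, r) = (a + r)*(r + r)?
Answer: 69473074/162555 ≈ 427.38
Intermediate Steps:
k(a, r) = 2*r*(a + r) (k(a, r) = (a + r)*(2*r) = 2*r*(a + r))
q = -263021/162555 (q = 263021*(-1/162555) = -263021/162555 ≈ -1.6180)
c(v(k(2, -4))) + q = 429 - 263021/162555 = 69473074/162555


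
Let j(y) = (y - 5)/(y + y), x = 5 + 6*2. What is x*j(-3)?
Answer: 68/3 ≈ 22.667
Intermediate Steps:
x = 17 (x = 5 + 12 = 17)
j(y) = (-5 + y)/(2*y) (j(y) = (-5 + y)/((2*y)) = (-5 + y)*(1/(2*y)) = (-5 + y)/(2*y))
x*j(-3) = 17*((½)*(-5 - 3)/(-3)) = 17*((½)*(-⅓)*(-8)) = 17*(4/3) = 68/3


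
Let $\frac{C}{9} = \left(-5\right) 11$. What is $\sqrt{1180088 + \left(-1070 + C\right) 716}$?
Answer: $2 \sqrt{14887} \approx 244.02$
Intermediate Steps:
$C = -495$ ($C = 9 \left(\left(-5\right) 11\right) = 9 \left(-55\right) = -495$)
$\sqrt{1180088 + \left(-1070 + C\right) 716} = \sqrt{1180088 + \left(-1070 - 495\right) 716} = \sqrt{1180088 - 1120540} = \sqrt{59548} = 2 \sqrt{14887}$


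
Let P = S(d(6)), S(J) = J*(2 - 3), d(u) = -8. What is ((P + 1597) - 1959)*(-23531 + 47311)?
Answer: -8418120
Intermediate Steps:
S(J) = -J (S(J) = J*(-1) = -J)
P = 8 (P = -1*(-8) = 8)
((P + 1597) - 1959)*(-23531 + 47311) = ((8 + 1597) - 1959)*(-23531 + 47311) = (1605 - 1959)*23780 = -354*23780 = -8418120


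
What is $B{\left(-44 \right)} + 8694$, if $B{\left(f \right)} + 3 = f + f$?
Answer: $8603$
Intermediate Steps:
$B{\left(f \right)} = -3 + 2 f$ ($B{\left(f \right)} = -3 + \left(f + f\right) = -3 + 2 f$)
$B{\left(-44 \right)} + 8694 = \left(-3 + 2 \left(-44\right)\right) + 8694 = \left(-3 - 88\right) + 8694 = -91 + 8694 = 8603$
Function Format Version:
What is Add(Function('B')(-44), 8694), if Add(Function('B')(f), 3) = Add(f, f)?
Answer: 8603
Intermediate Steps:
Function('B')(f) = Add(-3, Mul(2, f)) (Function('B')(f) = Add(-3, Add(f, f)) = Add(-3, Mul(2, f)))
Add(Function('B')(-44), 8694) = Add(Add(-3, Mul(2, -44)), 8694) = Add(Add(-3, -88), 8694) = Add(-91, 8694) = 8603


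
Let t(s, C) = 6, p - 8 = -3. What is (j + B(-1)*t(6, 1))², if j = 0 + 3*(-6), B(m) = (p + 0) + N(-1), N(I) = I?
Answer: 36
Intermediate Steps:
p = 5 (p = 8 - 3 = 5)
B(m) = 4 (B(m) = (5 + 0) - 1 = 5 - 1 = 4)
j = -18 (j = 0 - 18 = -18)
(j + B(-1)*t(6, 1))² = (-18 + 4*6)² = (-18 + 24)² = 6² = 36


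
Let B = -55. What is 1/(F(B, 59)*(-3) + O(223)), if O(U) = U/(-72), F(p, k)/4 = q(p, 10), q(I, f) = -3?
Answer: 72/2369 ≈ 0.030393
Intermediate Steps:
F(p, k) = -12 (F(p, k) = 4*(-3) = -12)
O(U) = -U/72 (O(U) = U*(-1/72) = -U/72)
1/(F(B, 59)*(-3) + O(223)) = 1/(-12*(-3) - 1/72*223) = 1/(36 - 223/72) = 1/(2369/72) = 72/2369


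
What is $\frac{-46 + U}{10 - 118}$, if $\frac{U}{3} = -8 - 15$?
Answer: $\frac{115}{108} \approx 1.0648$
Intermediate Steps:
$U = -69$ ($U = 3 \left(-8 - 15\right) = 3 \left(-23\right) = -69$)
$\frac{-46 + U}{10 - 118} = \frac{-46 - 69}{10 - 118} = - \frac{115}{-108} = \left(-115\right) \left(- \frac{1}{108}\right) = \frac{115}{108}$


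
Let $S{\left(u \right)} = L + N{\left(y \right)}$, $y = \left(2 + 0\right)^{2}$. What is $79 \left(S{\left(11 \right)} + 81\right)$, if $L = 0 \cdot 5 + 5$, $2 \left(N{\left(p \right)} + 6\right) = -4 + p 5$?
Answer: $6952$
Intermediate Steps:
$y = 4$ ($y = 2^{2} = 4$)
$N{\left(p \right)} = -8 + \frac{5 p}{2}$ ($N{\left(p \right)} = -6 + \frac{-4 + p 5}{2} = -6 + \frac{-4 + 5 p}{2} = -6 + \left(-2 + \frac{5 p}{2}\right) = -8 + \frac{5 p}{2}$)
$L = 5$ ($L = 0 + 5 = 5$)
$S{\left(u \right)} = 7$ ($S{\left(u \right)} = 5 + \left(-8 + \frac{5}{2} \cdot 4\right) = 5 + \left(-8 + 10\right) = 5 + 2 = 7$)
$79 \left(S{\left(11 \right)} + 81\right) = 79 \left(7 + 81\right) = 79 \cdot 88 = 6952$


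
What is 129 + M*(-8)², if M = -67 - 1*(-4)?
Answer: -3903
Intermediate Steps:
M = -63 (M = -67 + 4 = -63)
129 + M*(-8)² = 129 - 63*(-8)² = 129 - 63*64 = 129 - 4032 = -3903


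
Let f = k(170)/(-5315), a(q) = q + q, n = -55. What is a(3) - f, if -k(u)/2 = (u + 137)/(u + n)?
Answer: 3666736/611225 ≈ 5.9990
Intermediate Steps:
a(q) = 2*q
k(u) = -2*(137 + u)/(-55 + u) (k(u) = -2*(u + 137)/(u - 55) = -2*(137 + u)/(-55 + u))
f = 614/611225 (f = (2*(-137 - 1*170)/(-55 + 170))/(-5315) = (2*(-137 - 170)/115)*(-1/5315) = (2*(1/115)*(-307))*(-1/5315) = -614/115*(-1/5315) = 614/611225 ≈ 0.0010045)
a(3) - f = 2*3 - 1*614/611225 = 6 - 614/611225 = 3666736/611225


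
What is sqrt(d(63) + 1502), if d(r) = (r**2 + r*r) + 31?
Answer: sqrt(9471) ≈ 97.319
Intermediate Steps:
d(r) = 31 + 2*r**2 (d(r) = (r**2 + r**2) + 31 = 2*r**2 + 31 = 31 + 2*r**2)
sqrt(d(63) + 1502) = sqrt((31 + 2*63**2) + 1502) = sqrt((31 + 2*3969) + 1502) = sqrt((31 + 7938) + 1502) = sqrt(7969 + 1502) = sqrt(9471)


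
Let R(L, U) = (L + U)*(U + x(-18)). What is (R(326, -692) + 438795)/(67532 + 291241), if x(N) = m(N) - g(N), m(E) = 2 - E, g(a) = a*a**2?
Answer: -483255/119591 ≈ -4.0409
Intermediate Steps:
g(a) = a**3
x(N) = 2 - N - N**3 (x(N) = (2 - N) - N**3 = 2 - N - N**3)
R(L, U) = (5852 + U)*(L + U) (R(L, U) = (L + U)*(U + (2 - 1*(-18) - 1*(-18)**3)) = (L + U)*(U + (2 + 18 - 1*(-5832))) = (L + U)*(U + (2 + 18 + 5832)) = (L + U)*(U + 5852) = (L + U)*(5852 + U) = (5852 + U)*(L + U))
(R(326, -692) + 438795)/(67532 + 291241) = (((-692)**2 + 5852*326 + 5852*(-692) + 326*(-692)) + 438795)/(67532 + 291241) = ((478864 + 1907752 - 4049584 - 225592) + 438795)/358773 = (-1888560 + 438795)*(1/358773) = -1449765*1/358773 = -483255/119591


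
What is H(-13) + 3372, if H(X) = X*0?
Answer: 3372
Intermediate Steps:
H(X) = 0
H(-13) + 3372 = 0 + 3372 = 3372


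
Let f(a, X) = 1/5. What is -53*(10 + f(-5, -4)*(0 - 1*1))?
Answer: -2597/5 ≈ -519.40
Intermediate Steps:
f(a, X) = ⅕
-53*(10 + f(-5, -4)*(0 - 1*1)) = -53*(10 + (0 - 1*1)/5) = -53*(10 + (0 - 1)/5) = -53*(10 + (⅕)*(-1)) = -53*(10 - ⅕) = -53*49/5 = -2597/5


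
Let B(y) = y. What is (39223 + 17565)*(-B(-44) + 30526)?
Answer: 1736009160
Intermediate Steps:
(39223 + 17565)*(-B(-44) + 30526) = (39223 + 17565)*(-1*(-44) + 30526) = 56788*(44 + 30526) = 56788*30570 = 1736009160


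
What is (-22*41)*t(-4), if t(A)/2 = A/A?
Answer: -1804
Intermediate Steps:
t(A) = 2 (t(A) = 2*(A/A) = 2*1 = 2)
(-22*41)*t(-4) = -22*41*2 = -902*2 = -1804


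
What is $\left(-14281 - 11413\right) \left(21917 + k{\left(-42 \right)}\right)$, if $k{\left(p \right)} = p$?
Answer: $-562056250$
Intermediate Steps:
$\left(-14281 - 11413\right) \left(21917 + k{\left(-42 \right)}\right) = \left(-14281 - 11413\right) \left(21917 - 42\right) = \left(-25694\right) 21875 = -562056250$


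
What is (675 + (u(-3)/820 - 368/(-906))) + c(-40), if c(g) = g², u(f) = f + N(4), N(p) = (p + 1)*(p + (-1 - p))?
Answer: 211304689/92865 ≈ 2275.4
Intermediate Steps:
N(p) = -1 - p (N(p) = (1 + p)*(-1) = -1 - p)
u(f) = -5 + f (u(f) = f + (-1 - 1*4) = f + (-1 - 4) = f - 5 = -5 + f)
(675 + (u(-3)/820 - 368/(-906))) + c(-40) = (675 + ((-5 - 3)/820 - 368/(-906))) + (-40)² = (675 + (-8*1/820 - 368*(-1/906))) + 1600 = (675 + (-2/205 + 184/453)) + 1600 = (675 + 36814/92865) + 1600 = 62720689/92865 + 1600 = 211304689/92865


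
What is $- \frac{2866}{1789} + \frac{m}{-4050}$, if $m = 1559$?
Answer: $- \frac{14396351}{7245450} \approx -1.9869$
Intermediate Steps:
$- \frac{2866}{1789} + \frac{m}{-4050} = - \frac{2866}{1789} + \frac{1559}{-4050} = \left(-2866\right) \frac{1}{1789} + 1559 \left(- \frac{1}{4050}\right) = - \frac{2866}{1789} - \frac{1559}{4050} = - \frac{14396351}{7245450}$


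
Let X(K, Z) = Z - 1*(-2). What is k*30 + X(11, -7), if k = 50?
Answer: 1495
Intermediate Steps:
X(K, Z) = 2 + Z (X(K, Z) = Z + 2 = 2 + Z)
k*30 + X(11, -7) = 50*30 + (2 - 7) = 1500 - 5 = 1495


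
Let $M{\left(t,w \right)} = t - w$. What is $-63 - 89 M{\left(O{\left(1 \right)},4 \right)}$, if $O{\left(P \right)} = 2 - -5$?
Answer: $-330$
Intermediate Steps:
$O{\left(P \right)} = 7$ ($O{\left(P \right)} = 2 + 5 = 7$)
$-63 - 89 M{\left(O{\left(1 \right)},4 \right)} = -63 - 89 \left(7 - 4\right) = -63 - 267 = -330$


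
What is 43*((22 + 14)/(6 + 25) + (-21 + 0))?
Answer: -26445/31 ≈ -853.06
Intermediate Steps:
43*((22 + 14)/(6 + 25) + (-21 + 0)) = 43*(36/31 - 21) = 43*(-615/31) = -26445/31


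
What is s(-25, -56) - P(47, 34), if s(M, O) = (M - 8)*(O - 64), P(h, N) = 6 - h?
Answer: 4001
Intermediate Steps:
s(M, O) = (-64 + O)*(-8 + M) (s(M, O) = (-8 + M)*(-64 + O) = (-64 + O)*(-8 + M))
s(-25, -56) - P(47, 34) = (512 - 64*(-25) - 8*(-56) - 25*(-56)) - (6 - 1*47) = (512 + 1600 + 448 + 1400) - (6 - 47) = 3960 - 1*(-41) = 3960 + 41 = 4001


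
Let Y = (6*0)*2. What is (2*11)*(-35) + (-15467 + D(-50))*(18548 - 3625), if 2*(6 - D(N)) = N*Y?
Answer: -230725273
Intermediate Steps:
Y = 0 (Y = 0*2 = 0)
D(N) = 6 (D(N) = 6 - N*0/2 = 6 - 1/2*0 = 6 + 0 = 6)
(2*11)*(-35) + (-15467 + D(-50))*(18548 - 3625) = (2*11)*(-35) + (-15467 + 6)*(18548 - 3625) = 22*(-35) - 15461*14923 = -770 - 230724503 = -230725273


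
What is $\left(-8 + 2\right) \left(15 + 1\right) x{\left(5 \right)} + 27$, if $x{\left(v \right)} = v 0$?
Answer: $27$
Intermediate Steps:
$x{\left(v \right)} = 0$
$\left(-8 + 2\right) \left(15 + 1\right) x{\left(5 \right)} + 27 = \left(-8 + 2\right) \left(15 + 1\right) 0 + 27 = \left(-6\right) 16 \cdot 0 + 27 = \left(-96\right) 0 + 27 = 0 + 27 = 27$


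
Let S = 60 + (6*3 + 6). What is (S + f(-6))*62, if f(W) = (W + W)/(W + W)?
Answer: 5270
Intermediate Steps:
f(W) = 1 (f(W) = (2*W)/((2*W)) = (2*W)*(1/(2*W)) = 1)
S = 84 (S = 60 + (18 + 6) = 60 + 24 = 84)
(S + f(-6))*62 = (84 + 1)*62 = 85*62 = 5270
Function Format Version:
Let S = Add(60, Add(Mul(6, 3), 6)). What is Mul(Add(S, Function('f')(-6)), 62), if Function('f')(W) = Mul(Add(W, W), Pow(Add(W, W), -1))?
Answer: 5270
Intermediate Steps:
Function('f')(W) = 1 (Function('f')(W) = Mul(Mul(2, W), Pow(Mul(2, W), -1)) = Mul(Mul(2, W), Mul(Rational(1, 2), Pow(W, -1))) = 1)
S = 84 (S = Add(60, Add(18, 6)) = Add(60, 24) = 84)
Mul(Add(S, Function('f')(-6)), 62) = Mul(Add(84, 1), 62) = Mul(85, 62) = 5270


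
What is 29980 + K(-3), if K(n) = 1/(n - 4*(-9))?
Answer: 989341/33 ≈ 29980.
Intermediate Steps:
K(n) = 1/(36 + n) (K(n) = 1/(n + 36) = 1/(36 + n))
29980 + K(-3) = 29980 + 1/(36 - 3) = 29980 + 1/33 = 989341/33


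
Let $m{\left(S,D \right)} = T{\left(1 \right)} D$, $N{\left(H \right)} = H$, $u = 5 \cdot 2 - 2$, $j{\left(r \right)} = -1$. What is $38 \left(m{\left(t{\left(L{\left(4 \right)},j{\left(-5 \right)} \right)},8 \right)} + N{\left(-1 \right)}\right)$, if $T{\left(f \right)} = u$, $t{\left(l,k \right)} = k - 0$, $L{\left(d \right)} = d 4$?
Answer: $2394$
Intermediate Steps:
$u = 8$ ($u = 10 - 2 = 8$)
$L{\left(d \right)} = 4 d$
$t{\left(l,k \right)} = k$ ($t{\left(l,k \right)} = k + 0 = k$)
$T{\left(f \right)} = 8$
$m{\left(S,D \right)} = 8 D$
$38 \left(m{\left(t{\left(L{\left(4 \right)},j{\left(-5 \right)} \right)},8 \right)} + N{\left(-1 \right)}\right) = 38 \left(8 \cdot 8 - 1\right) = 38 \left(64 - 1\right) = 38 \cdot 63 = 2394$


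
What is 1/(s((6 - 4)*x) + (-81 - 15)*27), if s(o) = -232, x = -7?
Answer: -1/2824 ≈ -0.00035411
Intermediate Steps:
1/(s((6 - 4)*x) + (-81 - 15)*27) = 1/(-232 + (-81 - 15)*27) = 1/(-232 - 96*27) = 1/(-232 - 2592) = 1/(-2824) = -1/2824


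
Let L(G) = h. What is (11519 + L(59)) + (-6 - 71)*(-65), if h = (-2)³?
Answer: 16516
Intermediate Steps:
h = -8
L(G) = -8
(11519 + L(59)) + (-6 - 71)*(-65) = (11519 - 8) + (-6 - 71)*(-65) = 11511 - 77*(-65) = 11511 + 5005 = 16516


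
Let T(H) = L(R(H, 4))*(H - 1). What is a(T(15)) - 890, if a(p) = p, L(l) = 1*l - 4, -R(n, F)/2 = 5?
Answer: -1086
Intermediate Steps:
R(n, F) = -10 (R(n, F) = -2*5 = -10)
L(l) = -4 + l (L(l) = l - 4 = -4 + l)
T(H) = 14 - 14*H (T(H) = (-4 - 10)*(H - 1) = -14*(-1 + H) = 14 - 14*H)
a(T(15)) - 890 = (14 - 14*15) - 890 = (14 - 210) - 890 = -196 - 890 = -1086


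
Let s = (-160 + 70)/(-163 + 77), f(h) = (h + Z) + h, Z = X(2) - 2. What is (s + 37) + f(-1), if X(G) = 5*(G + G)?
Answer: 2324/43 ≈ 54.047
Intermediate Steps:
X(G) = 10*G (X(G) = 5*(2*G) = 10*G)
Z = 18 (Z = 10*2 - 2 = 20 - 2 = 18)
f(h) = 18 + 2*h (f(h) = (h + 18) + h = (18 + h) + h = 18 + 2*h)
s = 45/43 (s = -90/(-86) = -90*(-1/86) = 45/43 ≈ 1.0465)
(s + 37) + f(-1) = (45/43 + 37) + (18 + 2*(-1)) = 1636/43 + (18 - 2) = 1636/43 + 16 = 2324/43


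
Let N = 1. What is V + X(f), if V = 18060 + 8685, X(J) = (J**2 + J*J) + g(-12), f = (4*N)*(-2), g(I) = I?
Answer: 26861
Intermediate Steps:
f = -8 (f = (4*1)*(-2) = 4*(-2) = -8)
X(J) = -12 + 2*J**2 (X(J) = (J**2 + J*J) - 12 = (J**2 + J**2) - 12 = 2*J**2 - 12 = -12 + 2*J**2)
V = 26745
V + X(f) = 26745 + (-12 + 2*(-8)**2) = 26745 + (-12 + 2*64) = 26745 + (-12 + 128) = 26745 + 116 = 26861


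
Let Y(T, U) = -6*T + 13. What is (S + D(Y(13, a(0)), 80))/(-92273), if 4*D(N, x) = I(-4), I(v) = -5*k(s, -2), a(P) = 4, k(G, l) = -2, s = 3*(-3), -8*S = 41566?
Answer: 20773/369092 ≈ 0.056281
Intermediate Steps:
S = -20783/4 (S = -⅛*41566 = -20783/4 ≈ -5195.8)
s = -9
Y(T, U) = 13 - 6*T
I(v) = 10 (I(v) = -5*(-2) = 10)
D(N, x) = 5/2 (D(N, x) = (¼)*10 = 5/2)
(S + D(Y(13, a(0)), 80))/(-92273) = (-20783/4 + 5/2)/(-92273) = -20773/4*(-1/92273) = 20773/369092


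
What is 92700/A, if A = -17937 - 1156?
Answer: -92700/19093 ≈ -4.8552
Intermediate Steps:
A = -19093
92700/A = 92700/(-19093) = 92700*(-1/19093) = -92700/19093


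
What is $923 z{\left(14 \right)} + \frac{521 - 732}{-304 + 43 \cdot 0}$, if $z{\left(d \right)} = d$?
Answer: $\frac{3928499}{304} \approx 12923.0$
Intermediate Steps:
$923 z{\left(14 \right)} + \frac{521 - 732}{-304 + 43 \cdot 0} = 923 \cdot 14 + \frac{521 - 732}{-304 + 43 \cdot 0} = 12922 - \frac{211}{-304 + 0} = 12922 - \frac{211}{-304} = 12922 - - \frac{211}{304} = 12922 + \frac{211}{304} = \frac{3928499}{304}$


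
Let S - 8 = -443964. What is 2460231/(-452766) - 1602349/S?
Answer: -61124194417/33501363716 ≈ -1.8245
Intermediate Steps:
S = -443956 (S = 8 - 443964 = -443956)
2460231/(-452766) - 1602349/S = 2460231/(-452766) - 1602349/(-443956) = 2460231*(-1/452766) - 1602349*(-1/443956) = -820077/150922 + 1602349/443956 = -61124194417/33501363716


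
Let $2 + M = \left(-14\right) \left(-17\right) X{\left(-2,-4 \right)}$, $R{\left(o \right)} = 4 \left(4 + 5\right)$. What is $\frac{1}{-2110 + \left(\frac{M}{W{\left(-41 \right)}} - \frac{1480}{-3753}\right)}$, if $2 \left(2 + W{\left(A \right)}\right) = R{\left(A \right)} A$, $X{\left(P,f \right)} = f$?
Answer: $- \frac{1388610}{2927629319} \approx -0.00047431$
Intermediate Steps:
$R{\left(o \right)} = 36$ ($R{\left(o \right)} = 4 \cdot 9 = 36$)
$W{\left(A \right)} = -2 + 18 A$ ($W{\left(A \right)} = -2 + \frac{36 A}{2} = -2 + 18 A$)
$M = -954$ ($M = -2 + \left(-14\right) \left(-17\right) \left(-4\right) = -2 + 238 \left(-4\right) = -2 - 952 = -954$)
$\frac{1}{-2110 + \left(\frac{M}{W{\left(-41 \right)}} - \frac{1480}{-3753}\right)} = \frac{1}{-2110 - \left(- \frac{1480}{3753} + \frac{954}{-2 + 18 \left(-41\right)}\right)} = \frac{1}{-2110 - \left(- \frac{1480}{3753} + \frac{954}{-2 - 738}\right)} = \frac{1}{-2110 - \left(- \frac{1480}{3753} + \frac{954}{-740}\right)} = \frac{1}{-2110 + \left(\left(-954\right) \left(- \frac{1}{740}\right) + \frac{1480}{3753}\right)} = \frac{1}{-2110 + \left(\frac{477}{370} + \frac{1480}{3753}\right)} = \frac{1}{-2110 + \frac{2337781}{1388610}} = \frac{1}{- \frac{2927629319}{1388610}} = - \frac{1388610}{2927629319}$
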